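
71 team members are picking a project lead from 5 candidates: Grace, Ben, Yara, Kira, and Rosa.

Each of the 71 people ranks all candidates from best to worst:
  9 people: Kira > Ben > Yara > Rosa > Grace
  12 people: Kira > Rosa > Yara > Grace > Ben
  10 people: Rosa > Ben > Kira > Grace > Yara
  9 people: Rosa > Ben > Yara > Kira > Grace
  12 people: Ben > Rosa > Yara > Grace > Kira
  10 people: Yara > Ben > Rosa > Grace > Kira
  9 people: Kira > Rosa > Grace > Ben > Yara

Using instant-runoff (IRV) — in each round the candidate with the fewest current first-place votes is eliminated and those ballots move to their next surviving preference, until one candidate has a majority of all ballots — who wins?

Round 1: Grace 0, Ben 12, Yara 10, Kira 30, Rosa 19. Grace eliminated.
Round 2: Ben 12, Yara 10, Kira 30, Rosa 19. Yara eliminated.
Round 3: Ben 22, Kira 30, Rosa 19. Rosa eliminated.
Round 4: Ben 41, Kira 30. Ben has a majority (≥36).

Ben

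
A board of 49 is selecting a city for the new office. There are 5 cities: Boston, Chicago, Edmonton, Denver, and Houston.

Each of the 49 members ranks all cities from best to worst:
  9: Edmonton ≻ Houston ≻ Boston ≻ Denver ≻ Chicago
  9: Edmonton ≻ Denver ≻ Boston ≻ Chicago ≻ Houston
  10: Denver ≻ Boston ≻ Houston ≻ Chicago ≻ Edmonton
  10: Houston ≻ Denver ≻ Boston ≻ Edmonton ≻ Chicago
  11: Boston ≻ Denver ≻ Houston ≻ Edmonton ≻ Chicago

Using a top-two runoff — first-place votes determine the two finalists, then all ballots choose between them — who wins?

Boston

Round 1 first-place votes: Boston 11, Chicago 0, Edmonton 18, Denver 10, Houston 10. Edmonton and Boston advance.
Runoff: Edmonton is ranked above Boston on 18 ballots, Boston above Edmonton on 31.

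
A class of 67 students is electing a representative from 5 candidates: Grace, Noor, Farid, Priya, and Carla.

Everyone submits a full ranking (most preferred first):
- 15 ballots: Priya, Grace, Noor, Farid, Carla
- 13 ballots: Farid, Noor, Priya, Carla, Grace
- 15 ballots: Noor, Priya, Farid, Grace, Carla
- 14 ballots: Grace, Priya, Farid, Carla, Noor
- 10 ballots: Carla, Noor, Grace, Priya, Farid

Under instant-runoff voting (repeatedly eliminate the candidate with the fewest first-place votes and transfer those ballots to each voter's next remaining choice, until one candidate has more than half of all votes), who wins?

Noor

Round 1: Grace 14, Noor 15, Farid 13, Priya 15, Carla 10. Carla eliminated.
Round 2: Grace 14, Noor 25, Farid 13, Priya 15. Farid eliminated.
Round 3: Grace 14, Noor 38, Priya 15. Noor has a majority (≥34).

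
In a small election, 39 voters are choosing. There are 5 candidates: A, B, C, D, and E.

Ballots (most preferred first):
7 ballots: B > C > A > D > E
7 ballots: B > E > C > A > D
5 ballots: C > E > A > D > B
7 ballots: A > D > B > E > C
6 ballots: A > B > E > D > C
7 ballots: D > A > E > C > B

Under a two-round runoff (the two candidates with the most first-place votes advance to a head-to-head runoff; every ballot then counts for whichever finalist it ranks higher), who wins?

Round 1 first-place votes: A 13, B 14, C 5, D 7, E 0. B and A advance.
Runoff: B is ranked above A on 14 ballots, A above B on 25.

A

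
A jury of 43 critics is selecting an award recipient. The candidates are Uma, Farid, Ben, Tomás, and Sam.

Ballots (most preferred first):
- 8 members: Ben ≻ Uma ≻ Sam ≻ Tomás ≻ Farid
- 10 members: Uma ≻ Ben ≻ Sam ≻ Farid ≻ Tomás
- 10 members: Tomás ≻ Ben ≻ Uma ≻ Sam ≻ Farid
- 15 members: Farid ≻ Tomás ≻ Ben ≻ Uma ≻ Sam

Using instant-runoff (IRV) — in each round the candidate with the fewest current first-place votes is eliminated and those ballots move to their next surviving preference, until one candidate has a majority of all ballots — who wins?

Round 1: Uma 10, Farid 15, Ben 8, Tomás 10, Sam 0. Sam eliminated.
Round 2: Uma 10, Farid 15, Ben 8, Tomás 10. Ben eliminated.
Round 3: Uma 18, Farid 15, Tomás 10. Tomás eliminated.
Round 4: Uma 28, Farid 15. Uma has a majority (≥22).

Uma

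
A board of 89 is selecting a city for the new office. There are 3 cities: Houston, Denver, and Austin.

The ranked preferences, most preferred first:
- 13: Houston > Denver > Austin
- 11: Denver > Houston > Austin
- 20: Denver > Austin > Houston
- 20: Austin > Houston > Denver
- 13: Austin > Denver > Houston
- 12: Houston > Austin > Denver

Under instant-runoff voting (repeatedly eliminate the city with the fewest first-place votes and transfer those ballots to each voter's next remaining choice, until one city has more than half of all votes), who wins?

Austin

Round 1: Houston 25, Denver 31, Austin 33. Houston eliminated.
Round 2: Denver 44, Austin 45. Austin has a majority (≥45).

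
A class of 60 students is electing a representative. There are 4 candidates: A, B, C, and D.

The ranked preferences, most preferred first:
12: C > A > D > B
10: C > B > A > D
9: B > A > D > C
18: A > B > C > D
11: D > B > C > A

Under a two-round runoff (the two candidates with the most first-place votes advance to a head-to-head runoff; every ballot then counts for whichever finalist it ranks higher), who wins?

Round 1 first-place votes: A 18, B 9, C 22, D 11. C and A advance.
Runoff: C is ranked above A on 33 ballots, A above C on 27.

C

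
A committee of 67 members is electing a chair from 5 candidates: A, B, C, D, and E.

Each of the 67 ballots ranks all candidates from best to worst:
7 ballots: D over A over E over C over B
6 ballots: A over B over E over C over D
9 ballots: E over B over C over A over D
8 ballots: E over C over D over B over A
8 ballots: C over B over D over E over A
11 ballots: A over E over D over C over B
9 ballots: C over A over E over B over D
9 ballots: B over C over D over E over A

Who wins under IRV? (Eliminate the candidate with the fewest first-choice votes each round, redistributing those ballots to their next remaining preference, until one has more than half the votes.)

C

Round 1: A 17, B 9, C 17, D 7, E 17. D eliminated.
Round 2: A 24, B 9, C 17, E 17. B eliminated.
Round 3: A 24, C 26, E 17. E eliminated.
Round 4: A 24, C 43. C has a majority (≥34).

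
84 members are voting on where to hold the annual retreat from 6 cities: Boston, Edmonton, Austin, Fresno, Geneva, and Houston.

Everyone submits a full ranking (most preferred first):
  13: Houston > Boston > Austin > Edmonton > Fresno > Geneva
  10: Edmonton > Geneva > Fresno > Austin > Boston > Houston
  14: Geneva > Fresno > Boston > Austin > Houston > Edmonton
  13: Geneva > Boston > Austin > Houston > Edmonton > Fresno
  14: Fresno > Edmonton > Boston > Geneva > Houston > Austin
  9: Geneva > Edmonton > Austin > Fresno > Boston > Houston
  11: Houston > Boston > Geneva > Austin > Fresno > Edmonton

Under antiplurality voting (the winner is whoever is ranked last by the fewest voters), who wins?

Boston

Last-place votes: Boston 0, Edmonton 25, Austin 14, Fresno 13, Geneva 13, Houston 19.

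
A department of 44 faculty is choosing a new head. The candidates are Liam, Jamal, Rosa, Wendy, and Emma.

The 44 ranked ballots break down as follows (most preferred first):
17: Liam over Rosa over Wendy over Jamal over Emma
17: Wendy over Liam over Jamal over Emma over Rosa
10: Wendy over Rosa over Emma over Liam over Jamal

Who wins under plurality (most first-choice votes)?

First-place votes: Liam 17, Jamal 0, Rosa 0, Wendy 27, Emma 0.

Wendy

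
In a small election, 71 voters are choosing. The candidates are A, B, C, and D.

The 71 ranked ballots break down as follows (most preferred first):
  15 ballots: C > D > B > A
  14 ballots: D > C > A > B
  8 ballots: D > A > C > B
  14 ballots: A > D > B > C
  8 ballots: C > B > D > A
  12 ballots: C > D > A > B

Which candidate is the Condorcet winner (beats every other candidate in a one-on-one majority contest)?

D

D vs A: 57–14
D vs B: 63–8
D vs C: 36–35
D beats every other candidate.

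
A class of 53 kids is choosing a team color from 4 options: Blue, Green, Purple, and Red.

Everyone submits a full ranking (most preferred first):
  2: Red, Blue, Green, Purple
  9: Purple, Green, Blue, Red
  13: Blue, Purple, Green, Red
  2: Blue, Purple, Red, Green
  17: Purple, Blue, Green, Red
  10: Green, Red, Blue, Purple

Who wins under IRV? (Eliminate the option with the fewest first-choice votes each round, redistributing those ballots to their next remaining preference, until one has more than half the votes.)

Blue

Round 1: Blue 15, Green 10, Purple 26, Red 2. Red eliminated.
Round 2: Blue 17, Green 10, Purple 26. Green eliminated.
Round 3: Blue 27, Purple 26. Blue has a majority (≥27).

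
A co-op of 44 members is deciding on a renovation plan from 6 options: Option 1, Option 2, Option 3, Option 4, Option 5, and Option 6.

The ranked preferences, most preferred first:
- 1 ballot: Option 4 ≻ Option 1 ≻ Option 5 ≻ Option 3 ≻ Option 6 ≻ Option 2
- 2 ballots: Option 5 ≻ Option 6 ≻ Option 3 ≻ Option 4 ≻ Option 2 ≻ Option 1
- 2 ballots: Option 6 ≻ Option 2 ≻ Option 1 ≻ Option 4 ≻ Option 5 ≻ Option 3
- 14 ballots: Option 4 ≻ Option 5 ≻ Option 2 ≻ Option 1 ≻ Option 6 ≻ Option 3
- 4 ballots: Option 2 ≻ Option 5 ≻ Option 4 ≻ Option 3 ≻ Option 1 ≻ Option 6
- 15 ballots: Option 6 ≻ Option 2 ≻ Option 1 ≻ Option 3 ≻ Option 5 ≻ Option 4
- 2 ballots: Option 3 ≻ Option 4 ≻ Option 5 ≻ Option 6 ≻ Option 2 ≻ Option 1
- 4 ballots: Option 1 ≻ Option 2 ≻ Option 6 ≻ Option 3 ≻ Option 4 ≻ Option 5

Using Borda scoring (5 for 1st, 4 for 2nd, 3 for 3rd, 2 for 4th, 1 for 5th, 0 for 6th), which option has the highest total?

Option 2

Option 1: 1×4 + 2×0 + 2×3 + 14×2 + 4×1 + 15×3 + 2×0 + 4×5 = 107
Option 2: 1×0 + 2×1 + 2×4 + 14×3 + 4×5 + 15×4 + 2×1 + 4×4 = 150
Option 3: 1×2 + 2×3 + 2×0 + 14×0 + 4×2 + 15×2 + 2×5 + 4×2 = 64
Option 4: 1×5 + 2×2 + 2×2 + 14×5 + 4×3 + 15×0 + 2×4 + 4×1 = 107
Option 5: 1×3 + 2×5 + 2×1 + 14×4 + 4×4 + 15×1 + 2×3 + 4×0 = 108
Option 6: 1×1 + 2×4 + 2×5 + 14×1 + 4×0 + 15×5 + 2×2 + 4×3 = 124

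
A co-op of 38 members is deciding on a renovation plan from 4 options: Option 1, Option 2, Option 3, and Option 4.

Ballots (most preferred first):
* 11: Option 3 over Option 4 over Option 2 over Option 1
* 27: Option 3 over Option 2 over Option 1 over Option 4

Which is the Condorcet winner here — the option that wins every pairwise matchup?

Option 3

Option 3 vs Option 1: 38–0
Option 3 vs Option 2: 38–0
Option 3 vs Option 4: 38–0
Option 3 beats every other option.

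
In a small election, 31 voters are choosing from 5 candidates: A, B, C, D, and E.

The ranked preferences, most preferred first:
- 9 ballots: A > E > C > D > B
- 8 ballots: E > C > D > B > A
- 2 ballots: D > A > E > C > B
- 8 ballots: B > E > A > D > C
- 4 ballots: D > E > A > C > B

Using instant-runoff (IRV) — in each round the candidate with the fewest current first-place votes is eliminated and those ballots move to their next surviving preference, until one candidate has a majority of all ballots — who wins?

Round 1: A 9, B 8, C 0, D 6, E 8. C eliminated.
Round 2: A 9, B 8, D 6, E 8. D eliminated.
Round 3: A 11, B 8, E 12. B eliminated.
Round 4: A 11, E 20. E has a majority (≥16).

E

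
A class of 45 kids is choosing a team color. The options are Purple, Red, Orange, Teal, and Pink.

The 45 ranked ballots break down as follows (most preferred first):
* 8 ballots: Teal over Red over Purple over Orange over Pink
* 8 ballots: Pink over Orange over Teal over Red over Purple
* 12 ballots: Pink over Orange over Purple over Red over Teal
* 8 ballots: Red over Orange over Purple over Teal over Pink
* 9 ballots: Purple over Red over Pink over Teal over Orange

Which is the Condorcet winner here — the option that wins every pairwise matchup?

Red

Red vs Purple: 24–21
Red vs Orange: 25–20
Red vs Teal: 29–16
Red vs Pink: 25–20
Red beats every other option.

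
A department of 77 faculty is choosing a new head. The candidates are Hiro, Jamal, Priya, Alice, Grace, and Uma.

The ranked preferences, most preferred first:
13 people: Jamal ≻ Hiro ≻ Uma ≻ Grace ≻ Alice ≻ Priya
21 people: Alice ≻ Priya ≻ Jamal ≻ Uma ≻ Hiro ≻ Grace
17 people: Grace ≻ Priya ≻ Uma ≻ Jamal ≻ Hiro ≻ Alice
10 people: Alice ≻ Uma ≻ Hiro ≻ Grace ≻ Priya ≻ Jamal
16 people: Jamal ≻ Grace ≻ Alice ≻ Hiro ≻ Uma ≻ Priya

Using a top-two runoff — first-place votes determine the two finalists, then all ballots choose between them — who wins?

Jamal

Round 1 first-place votes: Hiro 0, Jamal 29, Priya 0, Alice 31, Grace 17, Uma 0. Alice and Jamal advance.
Runoff: Alice is ranked above Jamal on 31 ballots, Jamal above Alice on 46.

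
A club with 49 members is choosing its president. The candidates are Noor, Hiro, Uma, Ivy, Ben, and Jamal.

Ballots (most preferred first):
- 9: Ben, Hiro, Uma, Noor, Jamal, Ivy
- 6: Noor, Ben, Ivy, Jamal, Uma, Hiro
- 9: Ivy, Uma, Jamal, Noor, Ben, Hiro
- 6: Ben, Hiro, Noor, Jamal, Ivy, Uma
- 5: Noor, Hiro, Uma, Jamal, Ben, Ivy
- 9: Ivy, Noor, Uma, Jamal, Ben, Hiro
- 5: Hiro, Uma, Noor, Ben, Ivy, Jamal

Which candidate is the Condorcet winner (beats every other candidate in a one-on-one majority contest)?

Noor vs Hiro: 29–20
Noor vs Uma: 26–23
Noor vs Ivy: 31–18
Noor vs Ben: 34–15
Noor vs Jamal: 40–9
Noor beats every other candidate.

Noor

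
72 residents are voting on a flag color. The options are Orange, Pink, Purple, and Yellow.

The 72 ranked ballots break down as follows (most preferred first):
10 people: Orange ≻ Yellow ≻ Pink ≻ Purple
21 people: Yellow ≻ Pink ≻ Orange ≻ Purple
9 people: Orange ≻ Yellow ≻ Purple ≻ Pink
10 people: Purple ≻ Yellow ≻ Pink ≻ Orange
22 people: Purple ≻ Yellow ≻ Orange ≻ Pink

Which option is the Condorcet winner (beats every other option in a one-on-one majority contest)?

Yellow

Yellow vs Orange: 53–19
Yellow vs Pink: 72–0
Yellow vs Purple: 40–32
Yellow beats every other option.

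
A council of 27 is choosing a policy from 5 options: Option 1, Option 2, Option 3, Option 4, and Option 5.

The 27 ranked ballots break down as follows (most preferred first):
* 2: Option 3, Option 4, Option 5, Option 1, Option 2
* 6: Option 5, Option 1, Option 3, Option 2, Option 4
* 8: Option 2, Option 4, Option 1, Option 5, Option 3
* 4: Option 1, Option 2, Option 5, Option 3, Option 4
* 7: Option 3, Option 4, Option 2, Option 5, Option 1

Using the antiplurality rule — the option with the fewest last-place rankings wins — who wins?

Option 5

Last-place votes: Option 1 7, Option 2 2, Option 3 8, Option 4 10, Option 5 0.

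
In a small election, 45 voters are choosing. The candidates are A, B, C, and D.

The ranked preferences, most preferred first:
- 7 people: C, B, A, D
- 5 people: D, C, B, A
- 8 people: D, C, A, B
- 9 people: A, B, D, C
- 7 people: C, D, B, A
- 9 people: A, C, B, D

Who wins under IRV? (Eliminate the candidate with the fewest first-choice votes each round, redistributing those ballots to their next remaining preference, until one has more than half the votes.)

Round 1: A 18, B 0, C 14, D 13. B eliminated.
Round 2: A 18, C 14, D 13. D eliminated.
Round 3: A 18, C 27. C has a majority (≥23).

C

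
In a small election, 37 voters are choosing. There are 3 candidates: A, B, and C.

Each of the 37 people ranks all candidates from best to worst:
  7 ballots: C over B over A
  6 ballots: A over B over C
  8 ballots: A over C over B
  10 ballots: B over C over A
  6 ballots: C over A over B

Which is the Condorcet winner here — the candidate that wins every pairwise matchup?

C vs A: 23–14
C vs B: 21–16
C beats every other candidate.

C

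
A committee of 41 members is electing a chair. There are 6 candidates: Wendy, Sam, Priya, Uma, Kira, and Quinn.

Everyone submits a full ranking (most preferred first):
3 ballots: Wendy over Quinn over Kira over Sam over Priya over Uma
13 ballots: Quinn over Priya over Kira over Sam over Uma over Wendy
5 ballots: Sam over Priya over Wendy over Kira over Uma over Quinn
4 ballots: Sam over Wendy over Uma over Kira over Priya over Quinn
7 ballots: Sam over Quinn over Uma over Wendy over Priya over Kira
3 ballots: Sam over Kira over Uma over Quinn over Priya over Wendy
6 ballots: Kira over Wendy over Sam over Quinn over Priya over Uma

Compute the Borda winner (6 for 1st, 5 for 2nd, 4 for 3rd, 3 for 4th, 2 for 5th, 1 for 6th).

Sam

Wendy: 3×6 + 13×1 + 5×4 + 4×5 + 7×3 + 3×1 + 6×5 = 125
Sam: 3×3 + 13×3 + 5×6 + 4×6 + 7×6 + 3×6 + 6×4 = 186
Priya: 3×2 + 13×5 + 5×5 + 4×2 + 7×2 + 3×2 + 6×2 = 136
Uma: 3×1 + 13×2 + 5×2 + 4×4 + 7×4 + 3×4 + 6×1 = 101
Kira: 3×4 + 13×4 + 5×3 + 4×3 + 7×1 + 3×5 + 6×6 = 149
Quinn: 3×5 + 13×6 + 5×1 + 4×1 + 7×5 + 3×3 + 6×3 = 164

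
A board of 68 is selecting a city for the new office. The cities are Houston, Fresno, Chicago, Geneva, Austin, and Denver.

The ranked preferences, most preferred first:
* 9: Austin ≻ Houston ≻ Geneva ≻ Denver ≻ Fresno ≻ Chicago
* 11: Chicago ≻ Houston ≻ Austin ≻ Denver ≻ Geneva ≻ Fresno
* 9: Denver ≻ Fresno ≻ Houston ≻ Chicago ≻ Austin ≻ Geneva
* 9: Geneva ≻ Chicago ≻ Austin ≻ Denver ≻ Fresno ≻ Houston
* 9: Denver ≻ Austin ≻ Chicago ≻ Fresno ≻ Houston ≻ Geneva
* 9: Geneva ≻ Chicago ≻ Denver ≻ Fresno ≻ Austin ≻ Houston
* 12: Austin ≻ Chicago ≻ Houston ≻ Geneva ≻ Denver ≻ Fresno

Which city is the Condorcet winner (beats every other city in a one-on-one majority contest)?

Chicago vs Houston: 50–18
Chicago vs Fresno: 50–18
Chicago vs Geneva: 41–27
Chicago vs Austin: 38–30
Chicago vs Denver: 41–27
Chicago beats every other city.

Chicago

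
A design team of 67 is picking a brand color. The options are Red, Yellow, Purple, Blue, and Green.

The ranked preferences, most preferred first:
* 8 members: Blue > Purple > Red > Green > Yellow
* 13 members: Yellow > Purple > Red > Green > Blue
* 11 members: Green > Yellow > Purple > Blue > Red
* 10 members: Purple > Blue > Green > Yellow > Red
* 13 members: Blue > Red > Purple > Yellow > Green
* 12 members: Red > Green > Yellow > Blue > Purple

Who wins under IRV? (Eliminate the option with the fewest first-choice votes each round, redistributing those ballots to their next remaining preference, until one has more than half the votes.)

Round 1: Red 12, Yellow 13, Purple 10, Blue 21, Green 11. Purple eliminated.
Round 2: Red 12, Yellow 13, Blue 31, Green 11. Green eliminated.
Round 3: Red 12, Yellow 24, Blue 31. Red eliminated.
Round 4: Yellow 36, Blue 31. Yellow has a majority (≥34).

Yellow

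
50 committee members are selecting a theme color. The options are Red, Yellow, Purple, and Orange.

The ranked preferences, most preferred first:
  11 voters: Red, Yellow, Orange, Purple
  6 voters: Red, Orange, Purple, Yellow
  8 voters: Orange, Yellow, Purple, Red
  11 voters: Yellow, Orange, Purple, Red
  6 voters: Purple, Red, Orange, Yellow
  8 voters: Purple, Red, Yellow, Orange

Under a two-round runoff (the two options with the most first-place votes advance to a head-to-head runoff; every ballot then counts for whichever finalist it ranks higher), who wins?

Purple

Round 1 first-place votes: Red 17, Yellow 11, Purple 14, Orange 8. Red and Purple advance.
Runoff: Red is ranked above Purple on 17 ballots, Purple above Red on 33.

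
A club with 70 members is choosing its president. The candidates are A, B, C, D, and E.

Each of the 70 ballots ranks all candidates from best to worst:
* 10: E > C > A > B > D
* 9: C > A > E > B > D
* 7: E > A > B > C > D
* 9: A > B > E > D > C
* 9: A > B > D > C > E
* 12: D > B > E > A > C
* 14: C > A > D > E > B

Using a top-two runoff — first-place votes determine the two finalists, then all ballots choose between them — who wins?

A

Round 1 first-place votes: A 18, B 0, C 23, D 12, E 17. C and A advance.
Runoff: C is ranked above A on 33 ballots, A above C on 37.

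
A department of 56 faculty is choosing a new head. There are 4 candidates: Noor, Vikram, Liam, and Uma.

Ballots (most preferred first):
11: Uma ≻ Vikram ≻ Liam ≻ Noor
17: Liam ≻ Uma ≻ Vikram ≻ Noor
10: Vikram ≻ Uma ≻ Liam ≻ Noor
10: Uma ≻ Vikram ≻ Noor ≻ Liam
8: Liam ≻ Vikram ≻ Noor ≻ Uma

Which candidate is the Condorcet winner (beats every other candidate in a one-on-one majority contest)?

Uma

Uma vs Noor: 48–8
Uma vs Vikram: 38–18
Uma vs Liam: 31–25
Uma beats every other candidate.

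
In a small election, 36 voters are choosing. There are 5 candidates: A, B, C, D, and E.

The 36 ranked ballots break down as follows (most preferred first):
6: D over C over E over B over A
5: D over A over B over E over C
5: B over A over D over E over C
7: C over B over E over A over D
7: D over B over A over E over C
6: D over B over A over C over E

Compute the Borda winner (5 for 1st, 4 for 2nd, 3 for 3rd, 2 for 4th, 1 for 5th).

A: 6×1 + 5×4 + 5×4 + 7×2 + 7×3 + 6×3 = 99
B: 6×2 + 5×3 + 5×5 + 7×4 + 7×4 + 6×4 = 132
C: 6×4 + 5×1 + 5×1 + 7×5 + 7×1 + 6×2 = 88
D: 6×5 + 5×5 + 5×3 + 7×1 + 7×5 + 6×5 = 142
E: 6×3 + 5×2 + 5×2 + 7×3 + 7×2 + 6×1 = 79

D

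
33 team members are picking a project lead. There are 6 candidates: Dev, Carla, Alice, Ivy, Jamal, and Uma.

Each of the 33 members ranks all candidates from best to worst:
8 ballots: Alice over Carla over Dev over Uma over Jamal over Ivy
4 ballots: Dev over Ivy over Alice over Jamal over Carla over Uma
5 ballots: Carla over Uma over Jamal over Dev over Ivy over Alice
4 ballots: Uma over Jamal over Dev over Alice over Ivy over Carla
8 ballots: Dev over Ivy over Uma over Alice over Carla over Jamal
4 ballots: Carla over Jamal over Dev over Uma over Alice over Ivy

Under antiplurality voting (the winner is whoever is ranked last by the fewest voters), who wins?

Dev

Last-place votes: Dev 0, Carla 4, Alice 5, Ivy 12, Jamal 8, Uma 4.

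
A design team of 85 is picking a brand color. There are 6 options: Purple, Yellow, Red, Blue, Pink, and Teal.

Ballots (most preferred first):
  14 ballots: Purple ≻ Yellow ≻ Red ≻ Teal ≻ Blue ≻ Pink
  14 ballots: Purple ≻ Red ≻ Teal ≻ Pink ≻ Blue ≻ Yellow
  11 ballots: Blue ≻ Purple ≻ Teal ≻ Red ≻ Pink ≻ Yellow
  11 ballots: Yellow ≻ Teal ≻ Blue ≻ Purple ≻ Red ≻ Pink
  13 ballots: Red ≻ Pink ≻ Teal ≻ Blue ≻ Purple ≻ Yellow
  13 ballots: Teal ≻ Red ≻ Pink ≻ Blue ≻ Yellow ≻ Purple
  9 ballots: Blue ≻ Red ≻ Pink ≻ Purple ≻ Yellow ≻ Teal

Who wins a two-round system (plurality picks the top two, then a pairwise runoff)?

Round 1 first-place votes: Purple 28, Yellow 11, Red 13, Blue 20, Pink 0, Teal 13. Purple and Blue advance.
Runoff: Purple is ranked above Blue on 28 ballots, Blue above Purple on 57.

Blue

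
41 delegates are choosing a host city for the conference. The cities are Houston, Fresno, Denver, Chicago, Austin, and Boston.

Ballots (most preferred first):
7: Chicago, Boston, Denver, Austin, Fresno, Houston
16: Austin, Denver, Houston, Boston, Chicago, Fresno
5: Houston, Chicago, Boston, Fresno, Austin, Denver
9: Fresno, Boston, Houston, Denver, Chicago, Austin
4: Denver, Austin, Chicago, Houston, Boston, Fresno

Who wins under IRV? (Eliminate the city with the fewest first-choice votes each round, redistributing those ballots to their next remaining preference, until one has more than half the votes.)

Chicago

Round 1: Houston 5, Fresno 9, Denver 4, Chicago 7, Austin 16, Boston 0. Boston eliminated.
Round 2: Houston 5, Fresno 9, Denver 4, Chicago 7, Austin 16. Denver eliminated.
Round 3: Houston 5, Fresno 9, Chicago 7, Austin 20. Houston eliminated.
Round 4: Fresno 9, Chicago 12, Austin 20. Fresno eliminated.
Round 5: Chicago 21, Austin 20. Chicago has a majority (≥21).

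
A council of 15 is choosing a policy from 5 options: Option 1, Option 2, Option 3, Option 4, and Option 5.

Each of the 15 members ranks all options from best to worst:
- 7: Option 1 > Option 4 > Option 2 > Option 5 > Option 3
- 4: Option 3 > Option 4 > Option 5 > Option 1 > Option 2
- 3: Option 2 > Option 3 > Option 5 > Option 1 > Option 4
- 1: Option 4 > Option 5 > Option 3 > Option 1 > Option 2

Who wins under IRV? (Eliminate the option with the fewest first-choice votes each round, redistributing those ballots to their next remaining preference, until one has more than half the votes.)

Option 3

Round 1: Option 1 7, Option 2 3, Option 3 4, Option 4 1, Option 5 0. Option 5 eliminated.
Round 2: Option 1 7, Option 2 3, Option 3 4, Option 4 1. Option 4 eliminated.
Round 3: Option 1 7, Option 2 3, Option 3 5. Option 2 eliminated.
Round 4: Option 1 7, Option 3 8. Option 3 has a majority (≥8).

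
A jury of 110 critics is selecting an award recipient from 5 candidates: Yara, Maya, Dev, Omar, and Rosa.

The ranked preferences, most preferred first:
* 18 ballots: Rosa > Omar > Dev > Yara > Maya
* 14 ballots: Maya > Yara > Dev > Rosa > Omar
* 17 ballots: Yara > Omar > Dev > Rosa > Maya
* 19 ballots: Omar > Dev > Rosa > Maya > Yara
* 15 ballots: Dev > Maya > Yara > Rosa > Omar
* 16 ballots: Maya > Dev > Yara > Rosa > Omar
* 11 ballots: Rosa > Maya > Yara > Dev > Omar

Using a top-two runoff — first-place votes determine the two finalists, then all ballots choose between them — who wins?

Round 1 first-place votes: Yara 17, Maya 30, Dev 15, Omar 19, Rosa 29. Maya and Rosa advance.
Runoff: Maya is ranked above Rosa on 45 ballots, Rosa above Maya on 65.

Rosa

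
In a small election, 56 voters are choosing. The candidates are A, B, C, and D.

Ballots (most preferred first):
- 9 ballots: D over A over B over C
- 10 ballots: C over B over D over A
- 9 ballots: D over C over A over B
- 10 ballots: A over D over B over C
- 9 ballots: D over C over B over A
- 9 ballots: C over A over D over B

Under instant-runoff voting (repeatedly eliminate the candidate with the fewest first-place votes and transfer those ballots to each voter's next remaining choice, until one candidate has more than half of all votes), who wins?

D

Round 1: A 10, B 0, C 19, D 27. B eliminated.
Round 2: A 10, C 19, D 27. A eliminated.
Round 3: C 19, D 37. D has a majority (≥29).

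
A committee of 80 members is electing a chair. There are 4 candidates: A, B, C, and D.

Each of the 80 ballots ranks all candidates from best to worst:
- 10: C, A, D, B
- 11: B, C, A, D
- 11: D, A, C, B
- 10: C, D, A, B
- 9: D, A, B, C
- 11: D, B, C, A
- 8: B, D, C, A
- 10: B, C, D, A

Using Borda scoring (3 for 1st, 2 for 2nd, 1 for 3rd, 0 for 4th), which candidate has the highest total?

D

A: 10×2 + 11×1 + 11×2 + 10×1 + 9×2 + 11×0 + 8×0 + 10×0 = 81
B: 10×0 + 11×3 + 11×0 + 10×0 + 9×1 + 11×2 + 8×3 + 10×3 = 118
C: 10×3 + 11×2 + 11×1 + 10×3 + 9×0 + 11×1 + 8×1 + 10×2 = 132
D: 10×1 + 11×0 + 11×3 + 10×2 + 9×3 + 11×3 + 8×2 + 10×1 = 149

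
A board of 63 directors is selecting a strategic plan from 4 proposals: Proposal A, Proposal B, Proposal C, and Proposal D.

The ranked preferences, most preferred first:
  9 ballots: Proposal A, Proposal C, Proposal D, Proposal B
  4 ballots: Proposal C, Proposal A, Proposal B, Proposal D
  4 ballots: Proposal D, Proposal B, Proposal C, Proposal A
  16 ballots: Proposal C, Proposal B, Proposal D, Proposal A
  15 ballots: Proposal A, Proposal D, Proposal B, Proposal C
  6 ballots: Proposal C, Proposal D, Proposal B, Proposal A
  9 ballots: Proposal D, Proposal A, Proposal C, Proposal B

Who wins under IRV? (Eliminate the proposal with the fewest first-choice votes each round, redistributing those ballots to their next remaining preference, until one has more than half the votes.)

Round 1: Proposal A 24, Proposal B 0, Proposal C 26, Proposal D 13. Proposal B eliminated.
Round 2: Proposal A 24, Proposal C 26, Proposal D 13. Proposal D eliminated.
Round 3: Proposal A 33, Proposal C 30. Proposal A has a majority (≥32).

Proposal A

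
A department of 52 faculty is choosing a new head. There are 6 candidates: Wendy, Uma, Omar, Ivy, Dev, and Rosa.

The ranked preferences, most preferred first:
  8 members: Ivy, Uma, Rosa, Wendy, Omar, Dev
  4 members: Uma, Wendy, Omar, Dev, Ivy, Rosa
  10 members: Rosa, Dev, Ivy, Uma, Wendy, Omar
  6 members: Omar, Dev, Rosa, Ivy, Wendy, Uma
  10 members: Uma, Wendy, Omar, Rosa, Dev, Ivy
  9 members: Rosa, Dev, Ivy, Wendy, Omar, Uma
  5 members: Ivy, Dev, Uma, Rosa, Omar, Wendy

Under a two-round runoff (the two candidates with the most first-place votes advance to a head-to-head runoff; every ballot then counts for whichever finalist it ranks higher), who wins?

Round 1 first-place votes: Wendy 0, Uma 14, Omar 6, Ivy 13, Dev 0, Rosa 19. Rosa and Uma advance.
Runoff: Rosa is ranked above Uma on 25 ballots, Uma above Rosa on 27.

Uma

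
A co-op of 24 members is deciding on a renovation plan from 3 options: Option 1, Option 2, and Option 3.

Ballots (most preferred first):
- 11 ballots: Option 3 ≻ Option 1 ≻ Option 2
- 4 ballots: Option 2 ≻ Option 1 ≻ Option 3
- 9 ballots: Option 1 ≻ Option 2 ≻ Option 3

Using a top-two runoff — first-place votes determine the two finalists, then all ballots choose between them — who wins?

Option 1

Round 1 first-place votes: Option 1 9, Option 2 4, Option 3 11. Option 3 and Option 1 advance.
Runoff: Option 3 is ranked above Option 1 on 11 ballots, Option 1 above Option 3 on 13.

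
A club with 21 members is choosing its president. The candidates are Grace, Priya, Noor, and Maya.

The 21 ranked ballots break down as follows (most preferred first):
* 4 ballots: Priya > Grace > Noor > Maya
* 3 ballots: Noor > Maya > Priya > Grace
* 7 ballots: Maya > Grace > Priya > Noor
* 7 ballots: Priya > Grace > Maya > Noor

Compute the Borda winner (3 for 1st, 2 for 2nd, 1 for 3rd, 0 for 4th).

Grace: 4×2 + 3×0 + 7×2 + 7×2 = 36
Priya: 4×3 + 3×1 + 7×1 + 7×3 = 43
Noor: 4×1 + 3×3 + 7×0 + 7×0 = 13
Maya: 4×0 + 3×2 + 7×3 + 7×1 = 34

Priya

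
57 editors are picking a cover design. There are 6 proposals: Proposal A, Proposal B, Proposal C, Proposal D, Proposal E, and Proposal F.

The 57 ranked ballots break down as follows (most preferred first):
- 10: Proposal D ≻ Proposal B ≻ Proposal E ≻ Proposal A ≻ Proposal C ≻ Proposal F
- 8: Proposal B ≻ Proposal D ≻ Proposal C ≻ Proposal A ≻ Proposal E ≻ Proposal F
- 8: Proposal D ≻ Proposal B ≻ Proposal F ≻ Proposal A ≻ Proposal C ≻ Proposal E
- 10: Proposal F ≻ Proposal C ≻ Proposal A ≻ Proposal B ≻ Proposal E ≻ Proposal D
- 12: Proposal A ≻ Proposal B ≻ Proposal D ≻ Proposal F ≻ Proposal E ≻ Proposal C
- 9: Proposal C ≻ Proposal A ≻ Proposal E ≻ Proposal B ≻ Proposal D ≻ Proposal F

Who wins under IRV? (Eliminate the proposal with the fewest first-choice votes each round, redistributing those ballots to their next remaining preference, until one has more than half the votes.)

Round 1: Proposal A 12, Proposal B 8, Proposal C 9, Proposal D 18, Proposal E 0, Proposal F 10. Proposal E eliminated.
Round 2: Proposal A 12, Proposal B 8, Proposal C 9, Proposal D 18, Proposal F 10. Proposal B eliminated.
Round 3: Proposal A 12, Proposal C 9, Proposal D 26, Proposal F 10. Proposal C eliminated.
Round 4: Proposal A 21, Proposal D 26, Proposal F 10. Proposal F eliminated.
Round 5: Proposal A 31, Proposal D 26. Proposal A has a majority (≥29).

Proposal A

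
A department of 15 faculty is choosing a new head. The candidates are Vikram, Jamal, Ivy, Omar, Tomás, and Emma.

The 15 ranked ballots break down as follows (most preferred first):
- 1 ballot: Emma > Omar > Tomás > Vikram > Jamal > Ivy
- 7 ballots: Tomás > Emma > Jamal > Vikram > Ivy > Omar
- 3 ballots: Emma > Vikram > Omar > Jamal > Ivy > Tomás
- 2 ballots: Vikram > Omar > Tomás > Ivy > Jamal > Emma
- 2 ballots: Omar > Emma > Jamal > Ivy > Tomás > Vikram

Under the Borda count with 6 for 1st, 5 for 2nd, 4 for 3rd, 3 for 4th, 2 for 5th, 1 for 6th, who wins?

Vikram: 1×3 + 7×3 + 3×5 + 2×6 + 2×1 = 53
Jamal: 1×2 + 7×4 + 3×3 + 2×2 + 2×4 = 51
Ivy: 1×1 + 7×2 + 3×2 + 2×3 + 2×3 = 33
Omar: 1×5 + 7×1 + 3×4 + 2×5 + 2×6 = 46
Tomás: 1×4 + 7×6 + 3×1 + 2×4 + 2×2 = 61
Emma: 1×6 + 7×5 + 3×6 + 2×1 + 2×5 = 71

Emma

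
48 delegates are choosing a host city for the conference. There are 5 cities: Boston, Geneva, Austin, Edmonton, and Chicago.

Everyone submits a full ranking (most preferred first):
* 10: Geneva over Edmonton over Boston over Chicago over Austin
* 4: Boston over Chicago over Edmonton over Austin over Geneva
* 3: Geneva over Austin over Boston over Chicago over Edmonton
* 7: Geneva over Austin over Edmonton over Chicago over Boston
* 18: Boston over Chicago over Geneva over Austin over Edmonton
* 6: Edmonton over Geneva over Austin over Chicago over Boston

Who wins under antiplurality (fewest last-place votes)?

Last-place votes: Boston 13, Geneva 4, Austin 10, Edmonton 21, Chicago 0.

Chicago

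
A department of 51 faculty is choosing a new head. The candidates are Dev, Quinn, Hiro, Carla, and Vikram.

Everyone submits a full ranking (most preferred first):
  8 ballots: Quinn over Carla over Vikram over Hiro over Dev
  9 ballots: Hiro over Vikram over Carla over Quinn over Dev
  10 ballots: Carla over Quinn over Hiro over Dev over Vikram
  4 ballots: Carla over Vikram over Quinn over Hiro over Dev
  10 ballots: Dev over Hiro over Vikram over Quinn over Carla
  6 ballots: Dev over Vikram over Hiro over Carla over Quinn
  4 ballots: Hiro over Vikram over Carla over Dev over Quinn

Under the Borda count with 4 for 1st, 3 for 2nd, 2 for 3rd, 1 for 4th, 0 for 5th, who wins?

Dev: 8×0 + 9×0 + 10×1 + 4×0 + 10×4 + 6×4 + 4×1 = 78
Quinn: 8×4 + 9×1 + 10×3 + 4×2 + 10×1 + 6×0 + 4×0 = 89
Hiro: 8×1 + 9×4 + 10×2 + 4×1 + 10×3 + 6×2 + 4×4 = 126
Carla: 8×3 + 9×2 + 10×4 + 4×4 + 10×0 + 6×1 + 4×2 = 112
Vikram: 8×2 + 9×3 + 10×0 + 4×3 + 10×2 + 6×3 + 4×3 = 105

Hiro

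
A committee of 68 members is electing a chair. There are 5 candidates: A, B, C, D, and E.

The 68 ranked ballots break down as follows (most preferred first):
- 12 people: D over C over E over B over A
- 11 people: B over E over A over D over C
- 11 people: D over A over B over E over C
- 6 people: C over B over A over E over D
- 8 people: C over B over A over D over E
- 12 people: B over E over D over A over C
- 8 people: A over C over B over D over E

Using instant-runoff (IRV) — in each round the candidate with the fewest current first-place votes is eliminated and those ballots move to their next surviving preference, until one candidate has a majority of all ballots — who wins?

B

Round 1: A 8, B 23, C 14, D 23, E 0. E eliminated.
Round 2: A 8, B 23, C 14, D 23. A eliminated.
Round 3: B 23, C 22, D 23. C eliminated.
Round 4: B 45, D 23. B has a majority (≥35).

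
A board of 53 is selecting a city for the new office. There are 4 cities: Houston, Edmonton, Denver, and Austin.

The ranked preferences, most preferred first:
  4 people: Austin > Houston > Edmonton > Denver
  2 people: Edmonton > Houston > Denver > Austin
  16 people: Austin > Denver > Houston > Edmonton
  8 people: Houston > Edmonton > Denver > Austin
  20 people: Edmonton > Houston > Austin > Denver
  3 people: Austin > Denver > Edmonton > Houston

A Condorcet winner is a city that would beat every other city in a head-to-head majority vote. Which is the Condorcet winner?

Houston vs Edmonton: 28–25
Houston vs Denver: 34–19
Houston vs Austin: 30–23
Houston beats every other city.

Houston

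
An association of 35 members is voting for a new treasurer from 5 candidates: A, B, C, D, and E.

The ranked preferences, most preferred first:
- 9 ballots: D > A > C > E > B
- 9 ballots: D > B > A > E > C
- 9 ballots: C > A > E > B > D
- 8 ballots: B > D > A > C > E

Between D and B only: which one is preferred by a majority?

D is ranked above B on 18 ballots; B above D on 17.

D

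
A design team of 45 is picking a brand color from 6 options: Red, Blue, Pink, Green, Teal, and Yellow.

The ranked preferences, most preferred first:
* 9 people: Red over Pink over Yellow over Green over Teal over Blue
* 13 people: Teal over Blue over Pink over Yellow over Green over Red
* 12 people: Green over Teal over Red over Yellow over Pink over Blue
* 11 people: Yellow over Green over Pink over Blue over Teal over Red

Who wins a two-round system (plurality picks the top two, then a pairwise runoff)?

Round 1 first-place votes: Red 9, Blue 0, Pink 0, Green 12, Teal 13, Yellow 11. Teal and Green advance.
Runoff: Teal is ranked above Green on 13 ballots, Green above Teal on 32.

Green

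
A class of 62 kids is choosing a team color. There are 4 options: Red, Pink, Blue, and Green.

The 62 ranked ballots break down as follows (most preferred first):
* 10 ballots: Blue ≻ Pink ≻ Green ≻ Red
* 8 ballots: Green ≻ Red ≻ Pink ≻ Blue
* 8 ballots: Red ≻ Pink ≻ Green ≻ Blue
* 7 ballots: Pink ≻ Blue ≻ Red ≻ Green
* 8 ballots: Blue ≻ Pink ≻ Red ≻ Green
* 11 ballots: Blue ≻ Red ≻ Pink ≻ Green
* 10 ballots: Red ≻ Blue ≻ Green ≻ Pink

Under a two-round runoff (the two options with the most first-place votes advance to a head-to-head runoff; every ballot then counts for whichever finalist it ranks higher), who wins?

Round 1 first-place votes: Red 18, Pink 7, Blue 29, Green 8. Blue and Red advance.
Runoff: Blue is ranked above Red on 36 ballots, Red above Blue on 26.

Blue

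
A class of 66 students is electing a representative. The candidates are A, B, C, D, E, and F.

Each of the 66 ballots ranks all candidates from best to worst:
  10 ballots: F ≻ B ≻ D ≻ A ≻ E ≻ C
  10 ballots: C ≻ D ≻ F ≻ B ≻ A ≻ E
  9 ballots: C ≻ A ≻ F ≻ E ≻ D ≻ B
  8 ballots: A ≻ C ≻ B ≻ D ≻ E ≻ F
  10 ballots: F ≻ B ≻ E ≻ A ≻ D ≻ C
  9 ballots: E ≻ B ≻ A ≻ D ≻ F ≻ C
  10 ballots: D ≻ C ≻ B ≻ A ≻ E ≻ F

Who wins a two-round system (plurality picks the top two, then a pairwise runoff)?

C

Round 1 first-place votes: A 8, B 0, C 19, D 10, E 9, F 20. F and C advance.
Runoff: F is ranked above C on 29 ballots, C above F on 37.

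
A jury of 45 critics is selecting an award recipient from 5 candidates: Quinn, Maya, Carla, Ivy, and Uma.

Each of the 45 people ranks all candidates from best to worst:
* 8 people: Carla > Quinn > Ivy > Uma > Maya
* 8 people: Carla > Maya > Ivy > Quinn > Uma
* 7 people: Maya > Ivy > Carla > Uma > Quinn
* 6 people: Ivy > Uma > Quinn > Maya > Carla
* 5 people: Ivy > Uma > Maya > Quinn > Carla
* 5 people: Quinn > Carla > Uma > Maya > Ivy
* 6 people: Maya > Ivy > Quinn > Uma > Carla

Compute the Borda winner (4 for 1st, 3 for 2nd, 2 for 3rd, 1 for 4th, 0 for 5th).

Ivy

Quinn: 8×3 + 8×1 + 7×0 + 6×2 + 5×1 + 5×4 + 6×2 = 81
Maya: 8×0 + 8×3 + 7×4 + 6×1 + 5×2 + 5×1 + 6×4 = 97
Carla: 8×4 + 8×4 + 7×2 + 6×0 + 5×0 + 5×3 + 6×0 = 93
Ivy: 8×2 + 8×2 + 7×3 + 6×4 + 5×4 + 5×0 + 6×3 = 115
Uma: 8×1 + 8×0 + 7×1 + 6×3 + 5×3 + 5×2 + 6×1 = 64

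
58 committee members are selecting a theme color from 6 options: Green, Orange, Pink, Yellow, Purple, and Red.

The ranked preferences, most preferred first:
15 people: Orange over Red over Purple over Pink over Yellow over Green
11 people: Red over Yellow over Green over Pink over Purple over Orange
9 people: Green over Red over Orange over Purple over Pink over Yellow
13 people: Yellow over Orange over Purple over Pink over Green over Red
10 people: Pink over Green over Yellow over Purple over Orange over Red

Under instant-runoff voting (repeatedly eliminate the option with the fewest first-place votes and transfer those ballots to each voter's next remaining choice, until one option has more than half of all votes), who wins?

Round 1: Green 9, Orange 15, Pink 10, Yellow 13, Purple 0, Red 11. Purple eliminated.
Round 2: Green 9, Orange 15, Pink 10, Yellow 13, Red 11. Green eliminated.
Round 3: Orange 15, Pink 10, Yellow 13, Red 20. Pink eliminated.
Round 4: Orange 15, Yellow 23, Red 20. Orange eliminated.
Round 5: Yellow 23, Red 35. Red has a majority (≥30).

Red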